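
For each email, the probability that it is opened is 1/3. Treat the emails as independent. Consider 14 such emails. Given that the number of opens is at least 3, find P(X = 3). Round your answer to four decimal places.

X ~ Binomial(14, 0.333333). Want P(X=3 | X≥3) = P(X=3) / P(X≥3).
P(X=3) = C(14,3)·0.333333^3·0.666667^11 = 0.155860
P(X≥3) = 1 − 0.003425 − 0.023978 − 0.077930 = 0.894666
Ratio = 0.155860 / 0.894666 = 0.174210

0.1742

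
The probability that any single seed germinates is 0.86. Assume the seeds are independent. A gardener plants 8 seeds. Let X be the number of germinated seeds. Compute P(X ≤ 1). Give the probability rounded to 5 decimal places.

X ~ Binomial(8, 0.86); P(X ≤ 1) = Σ C(8,k) p^k (1−p)^(8−k) over k:
  k=0: C(8,0)·0.86^0·0.14^8 = 0.0000001
  k=1: C(8,1)·0.86^1·0.14^7 = 0.0000073
Total = 0.0000074

0.00001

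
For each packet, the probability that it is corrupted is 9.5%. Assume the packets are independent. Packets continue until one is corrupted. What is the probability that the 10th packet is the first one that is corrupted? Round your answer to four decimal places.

0.0387

Geometric (trials to first success), p = 0.095.
P(Y = 10) = (1−p)^9 · p = 0.40723 · 0.095 = 0.038687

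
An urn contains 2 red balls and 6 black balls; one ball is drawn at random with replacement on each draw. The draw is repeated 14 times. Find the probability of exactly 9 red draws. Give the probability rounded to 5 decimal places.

X ~ Binomial(n=14, p=0.25).
P(X=9) = C(14,9) · p^9 · (1−p)^5
= 2002 · 3.8147e-06 · 0.2373 = 0.0018123

0.00181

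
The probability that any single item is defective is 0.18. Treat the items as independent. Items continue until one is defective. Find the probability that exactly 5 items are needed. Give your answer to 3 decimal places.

0.081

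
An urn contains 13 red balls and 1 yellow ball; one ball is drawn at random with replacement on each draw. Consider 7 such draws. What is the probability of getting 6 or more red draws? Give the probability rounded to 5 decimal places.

X ~ Binomial(7, 0.928571); P(X ≥ 6) = Σ C(7,k) p^k (1−p)^(7−k) over k:
  k=6: C(7,6)·0.928571^6·0.071429^1 = 0.3205250
  k=7: C(7,7)·0.928571^7·0.071429^0 = 0.5952607
Total = 0.9157857

0.91579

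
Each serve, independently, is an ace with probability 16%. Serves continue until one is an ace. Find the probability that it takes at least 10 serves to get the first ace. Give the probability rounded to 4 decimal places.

0.2082

Y = number of serves to the first success; geometric, p = 0.16.
P(Y > 9) = P(first 9 all fail) = (1−p)^9 = 0.208216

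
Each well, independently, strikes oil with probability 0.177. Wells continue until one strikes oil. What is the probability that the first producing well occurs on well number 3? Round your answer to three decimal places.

0.120

Geometric (trials to first success), p = 0.177.
P(Y = 3) = (1−p)^2 · p = 0.67733 · 0.177 = 0.11989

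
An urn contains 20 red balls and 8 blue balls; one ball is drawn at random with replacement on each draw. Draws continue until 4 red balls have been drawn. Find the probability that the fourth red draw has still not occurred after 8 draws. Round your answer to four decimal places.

0.0476

Needing more than 8 draws ⇔ fewer than 4 successes in the first 8. With X ~ Binomial(8, 0.714286), P(Y > 8) = P(X ≤ 3).
  k=0: C(8,0)·0.714286^0·0.285714^8 = 0.000044
  k=1: C(8,1)·0.714286^1·0.285714^7 = 0.000888
  k=2: C(8,2)·0.714286^2·0.285714^6 = 0.007771
  k=3: C(8,3)·0.714286^3·0.285714^5 = 0.038857
P(X ≤ 3) = 0.047560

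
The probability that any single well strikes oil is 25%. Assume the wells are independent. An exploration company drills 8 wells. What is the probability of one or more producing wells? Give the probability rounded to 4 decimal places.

P(at least one) = 1 − P(none) = 1 − (1 − 0.25)^8
= 1 − 0.100113 = 0.899887

0.8999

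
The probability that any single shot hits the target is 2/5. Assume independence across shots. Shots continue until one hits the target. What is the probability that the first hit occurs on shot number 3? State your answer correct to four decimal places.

Geometric (trials to first success), p = 0.40.
P(Y = 3) = (1−p)^2 · p = 0.36 · 0.40 = 0.144000

0.1440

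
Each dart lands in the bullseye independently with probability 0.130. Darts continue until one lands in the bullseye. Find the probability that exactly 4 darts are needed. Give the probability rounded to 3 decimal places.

Geometric (trials to first success), p = 0.13.
P(Y = 4) = (1−p)^3 · p = 0.6585 · 0.13 = 0.08561

0.086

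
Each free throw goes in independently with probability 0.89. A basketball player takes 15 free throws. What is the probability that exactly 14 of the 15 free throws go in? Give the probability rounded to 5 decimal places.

0.32281

X ~ Binomial(n=15, p=0.89).
P(X=14) = C(15,14) · p^14 · (1−p)^1
= 15 · 0.19564 · 0.11 = 0.3228078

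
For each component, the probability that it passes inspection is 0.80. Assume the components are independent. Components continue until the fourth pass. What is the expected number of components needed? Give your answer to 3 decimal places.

5.000

Y = total components until the fourth success; negative binomial with r=4, p=0.80.
E[Y] = r / p = 4 / 0.80 = 5.00000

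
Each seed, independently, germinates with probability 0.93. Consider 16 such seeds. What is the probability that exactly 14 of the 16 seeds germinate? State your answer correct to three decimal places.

0.213

X ~ Binomial(n=16, p=0.93).
P(X=14) = C(16,14) · p^14 · (1−p)^2
= 120 · 0.36204 · 0.0049 = 0.21288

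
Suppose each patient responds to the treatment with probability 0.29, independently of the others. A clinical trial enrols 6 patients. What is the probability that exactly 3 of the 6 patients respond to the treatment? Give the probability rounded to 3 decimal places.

0.175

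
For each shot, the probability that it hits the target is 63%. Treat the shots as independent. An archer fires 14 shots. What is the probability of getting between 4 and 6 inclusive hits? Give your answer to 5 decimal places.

0.09935

X ~ Binomial(14, 0.63); P(4 ≤ X ≤ 6) = Σ C(14,k) p^k (1−p)^(14−k) over k:
  k=4: C(14,4)·0.63^4·0.37^10 = 0.0075825
  k=5: C(14,5)·0.63^5·0.37^9 = 0.0258216
  k=6: C(14,6)·0.63^6·0.37^8 = 0.0659496
Total = 0.0993537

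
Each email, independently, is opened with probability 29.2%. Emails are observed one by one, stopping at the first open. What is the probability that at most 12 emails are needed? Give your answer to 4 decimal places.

Y = number of emails to the first success; geometric, p = 0.292.
P(Y ≤ 12) = 1 − (1−p)^12 = 1 − 0.015864 = 0.984136

0.9841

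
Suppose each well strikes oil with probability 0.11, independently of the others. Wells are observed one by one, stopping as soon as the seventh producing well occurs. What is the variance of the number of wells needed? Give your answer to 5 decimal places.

Y = total wells until the seventh success; negative binomial with r=7, p=0.11.
Var(Y) = r(1−p)/p² = 7·0.89 / 0.11² = 514.8760331

514.87603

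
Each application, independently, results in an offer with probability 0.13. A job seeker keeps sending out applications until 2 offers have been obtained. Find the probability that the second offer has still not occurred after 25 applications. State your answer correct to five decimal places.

0.14567

Needing more than 25 applications ⇔ fewer than 2 successes in the first 25. With X ~ Binomial(25, 0.13), P(Y > 25) = P(X ≤ 1).
  k=0: C(25,0)·0.13^0·0.87^25 = 0.0307596
  k=1: C(25,1)·0.13^1·0.87^24 = 0.1149067
P(X ≤ 1) = 0.1456664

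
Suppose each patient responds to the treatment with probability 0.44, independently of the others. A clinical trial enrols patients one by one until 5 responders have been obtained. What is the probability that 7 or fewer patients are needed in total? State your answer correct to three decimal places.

0.140

Finishing within 7 patients ⇔ at least 5 successes in the first 7. With X ~ Binomial(7, 0.44), P(Y ≤ 7) = 1 − P(X ≤ 4).
  k=0: C(7,0)·0.44^0·0.56^7 = 0.01727
  k=1: C(7,1)·0.44^1·0.56^6 = 0.09499
  k=2: C(7,2)·0.44^2·0.56^5 = 0.22391
  k=3: C(7,3)·0.44^3·0.56^4 = 0.29321
  k=4: C(7,4)·0.44^4·0.56^3 = 0.23038
1 − 0.85976 = 0.14024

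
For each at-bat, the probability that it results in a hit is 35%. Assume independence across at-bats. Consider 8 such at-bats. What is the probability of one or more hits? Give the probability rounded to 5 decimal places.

0.96814

P(at least one) = 1 − P(none) = 1 − (1 − 0.35)^8
= 1 − 0.0318645 = 0.9681355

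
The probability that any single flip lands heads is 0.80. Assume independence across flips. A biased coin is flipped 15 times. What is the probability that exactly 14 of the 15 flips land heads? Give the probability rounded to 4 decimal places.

X ~ Binomial(n=15, p=0.80).
P(X=14) = C(15,14) · p^14 · (1−p)^1
= 15 · 0.04398 · 0.2 = 0.131941

0.1319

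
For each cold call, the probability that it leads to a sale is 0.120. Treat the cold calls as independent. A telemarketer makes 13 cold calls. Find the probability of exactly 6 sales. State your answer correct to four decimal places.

X ~ Binomial(n=13, p=0.12).
P(X=6) = C(13,6) · p^6 · (1−p)^7
= 1716 · 2.986e-06 · 0.40868 = 0.002094

0.0021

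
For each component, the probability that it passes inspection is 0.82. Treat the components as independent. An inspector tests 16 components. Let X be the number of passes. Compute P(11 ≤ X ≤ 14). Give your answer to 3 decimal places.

X ~ Binomial(16, 0.82); P(11 ≤ X ≤ 14) = Σ C(16,k) p^k (1−p)^(16−k) over k:
  k=11: C(16,11)·0.82^11·0.18^5 = 0.09302
  k=12: C(16,12)·0.82^12·0.18^4 = 0.17657
  k=13: C(16,13)·0.82^13·0.18^3 = 0.24751
  k=14: C(16,14)·0.82^14·0.18^2 = 0.24161
Total = 0.75872

0.759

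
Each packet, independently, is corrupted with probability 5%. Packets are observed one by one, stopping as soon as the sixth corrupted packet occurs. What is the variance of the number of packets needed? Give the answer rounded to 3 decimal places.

Y = total packets until the sixth success; negative binomial with r=6, p=0.05.
Var(Y) = r(1−p)/p² = 6·0.95 / 0.05² = 2280.00000

2280.000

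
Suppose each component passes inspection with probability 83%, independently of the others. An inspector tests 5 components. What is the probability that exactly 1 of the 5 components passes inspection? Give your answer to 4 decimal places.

X ~ Binomial(n=5, p=0.83).
P(X=1) = C(5,1) · p^1 · (1−p)^4
= 5 · 0.83 · 0.00083521 = 0.003466

0.0035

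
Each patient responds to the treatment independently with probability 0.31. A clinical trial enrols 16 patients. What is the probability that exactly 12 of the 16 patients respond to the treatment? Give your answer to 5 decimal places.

X ~ Binomial(n=16, p=0.31).
P(X=12) = C(16,12) · p^12 · (1−p)^4
= 1820 · 7.8766e-07 · 0.22667 = 0.0003249

0.00032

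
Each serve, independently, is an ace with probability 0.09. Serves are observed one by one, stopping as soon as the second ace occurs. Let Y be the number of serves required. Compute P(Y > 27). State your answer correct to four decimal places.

0.2876

Needing more than 27 serves ⇔ fewer than 2 successes in the first 27. With X ~ Binomial(27, 0.09), P(Y > 27) = P(X ≤ 1).
  k=0: C(27,0)·0.09^0·0.91^27 = 0.078364
  k=1: C(27,1)·0.09^1·0.91^26 = 0.209258
P(X ≤ 1) = 0.287622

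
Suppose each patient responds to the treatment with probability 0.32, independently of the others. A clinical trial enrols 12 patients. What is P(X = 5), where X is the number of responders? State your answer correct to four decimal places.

0.1787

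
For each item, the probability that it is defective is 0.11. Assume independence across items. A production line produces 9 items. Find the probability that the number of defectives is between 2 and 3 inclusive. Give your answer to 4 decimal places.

0.2482

X ~ Binomial(9, 0.11); P(2 ≤ X ≤ 3) = Σ C(9,k) p^k (1−p)^(9−k) over k:
  k=2: C(9,2)·0.11^2·0.89^7 = 0.192672
  k=3: C(9,3)·0.11^3·0.89^6 = 0.055564
Total = 0.248236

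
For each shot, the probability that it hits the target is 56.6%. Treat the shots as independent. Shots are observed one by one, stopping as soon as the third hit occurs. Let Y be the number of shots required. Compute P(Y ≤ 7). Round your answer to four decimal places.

0.8670

Finishing within 7 shots ⇔ at least 3 successes in the first 7. With X ~ Binomial(7, 0.566), P(Y ≤ 7) = 1 − P(X ≤ 2).
  k=0: C(7,0)·0.566^0·0.434^7 = 0.002900
  k=1: C(7,1)·0.566^1·0.434^6 = 0.026476
  k=2: C(7,2)·0.566^2·0.434^5 = 0.103586
1 − 0.132962 = 0.867038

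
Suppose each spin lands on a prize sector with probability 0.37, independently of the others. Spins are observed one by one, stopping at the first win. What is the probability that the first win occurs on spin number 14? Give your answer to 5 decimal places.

Geometric (trials to first success), p = 0.37.
P(Y = 14) = (1−p)^13 · p = 0.0024628 · 0.37 = 0.0009112

0.00091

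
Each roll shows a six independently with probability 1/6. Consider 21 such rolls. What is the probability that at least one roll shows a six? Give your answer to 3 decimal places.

P(at least one) = 1 − P(none) = 1 − (1 − 0.166667)^21
= 1 − 0.02174 = 0.97826

0.978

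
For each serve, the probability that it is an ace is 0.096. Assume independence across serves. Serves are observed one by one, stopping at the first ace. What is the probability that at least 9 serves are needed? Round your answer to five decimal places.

Y = number of serves to the first success; geometric, p = 0.096.
P(Y > 8) = P(first 8 all fail) = (1−p)^8 = 0.4460129

0.44601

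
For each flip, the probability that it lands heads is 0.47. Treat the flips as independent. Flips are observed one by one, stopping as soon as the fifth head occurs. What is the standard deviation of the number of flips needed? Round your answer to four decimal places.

3.4636

Y = total flips until the fifth success; negative binomial with r=5, p=0.47.
SD(Y) = √[r(1−p)/p²] = √(11.996378) = 3.463579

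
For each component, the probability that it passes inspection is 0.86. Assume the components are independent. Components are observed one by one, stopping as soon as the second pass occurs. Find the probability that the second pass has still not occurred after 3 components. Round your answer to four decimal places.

Needing more than 3 components ⇔ fewer than 2 successes in the first 3. With X ~ Binomial(3, 0.86), P(Y > 3) = P(X ≤ 1).
  k=0: C(3,0)·0.86^0·0.14^3 = 0.002744
  k=1: C(3,1)·0.86^1·0.14^2 = 0.050568
P(X ≤ 1) = 0.053312

0.0533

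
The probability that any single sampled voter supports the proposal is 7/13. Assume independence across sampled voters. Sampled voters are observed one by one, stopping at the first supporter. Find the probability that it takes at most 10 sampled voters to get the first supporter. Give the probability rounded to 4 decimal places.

0.9996

Y = number of sampled voters to the first success; geometric, p = 0.538462.
P(Y ≤ 10) = 1 − (1−p)^10 = 1 − 0.000439 = 0.999561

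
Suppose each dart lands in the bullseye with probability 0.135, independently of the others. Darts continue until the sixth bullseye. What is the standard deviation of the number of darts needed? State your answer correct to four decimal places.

16.8752

Y = total darts until the sixth success; negative binomial with r=6, p=0.135.
SD(Y) = √[r(1−p)/p²] = √(284.773663) = 16.875238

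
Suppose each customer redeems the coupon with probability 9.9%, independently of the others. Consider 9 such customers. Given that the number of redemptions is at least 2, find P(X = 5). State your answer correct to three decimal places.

X ~ Binomial(9, 0.099). Want P(X=5 | X≥2) = P(X=5) / P(X≥2).
P(X=5) = C(9,5)·0.099^5·0.901^4 = 0.00079
P(X≥2) = 1 − 0.39131 − 0.38697 = 0.22172
Ratio = 0.00079 / 0.22172 = 0.00356

0.004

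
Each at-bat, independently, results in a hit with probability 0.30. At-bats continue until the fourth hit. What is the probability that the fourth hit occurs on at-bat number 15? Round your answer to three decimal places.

Y = trial on which the fourth success occurs; negative binomial, r=4, p=0.30.
P(Y=15) = C(14,3) · p^4 · (1−p)^11
= 364 · 0.0081 · 0.019773 = 0.05830

0.058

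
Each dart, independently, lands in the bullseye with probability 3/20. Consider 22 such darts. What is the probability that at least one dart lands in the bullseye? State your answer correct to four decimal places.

0.9720

P(at least one) = 1 − P(none) = 1 − (1 − 0.15)^22
= 1 − 0.028004 = 0.971996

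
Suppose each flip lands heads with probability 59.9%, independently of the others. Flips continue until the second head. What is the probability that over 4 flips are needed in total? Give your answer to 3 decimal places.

0.180

Needing more than 4 flips ⇔ fewer than 2 successes in the first 4. With X ~ Binomial(4, 0.599), P(Y > 4) = P(X ≤ 1).
  k=0: C(4,0)·0.599^0·0.401^4 = 0.02586
  k=1: C(4,1)·0.599^1·0.401^3 = 0.15450
P(X ≤ 1) = 0.18035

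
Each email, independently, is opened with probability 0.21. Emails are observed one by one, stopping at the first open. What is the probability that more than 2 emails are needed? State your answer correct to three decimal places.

Y = number of emails to the first success; geometric, p = 0.21.
P(Y > 2) = P(first 2 all fail) = (1−p)^2 = 0.62410

0.624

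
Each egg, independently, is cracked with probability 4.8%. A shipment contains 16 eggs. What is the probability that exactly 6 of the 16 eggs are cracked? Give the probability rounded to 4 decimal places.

X ~ Binomial(n=16, p=0.048).
P(X=6) = C(16,6) · p^6 · (1−p)^10
= 8008 · 1.2231e-08 · 0.61146 = 0.000060

0.0001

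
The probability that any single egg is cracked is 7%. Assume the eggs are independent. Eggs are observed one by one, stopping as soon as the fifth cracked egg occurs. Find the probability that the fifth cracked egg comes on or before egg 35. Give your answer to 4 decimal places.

Finishing within 35 eggs ⇔ at least 5 successes in the first 35. With X ~ Binomial(35, 0.07), P(Y ≤ 35) = 1 − P(X ≤ 4).
  k=0: C(35,0)·0.07^0·0.93^35 = 0.078868
  k=1: C(35,1)·0.07^1·0.93^34 = 0.207772
  k=2: C(35,2)·0.07^2·0.93^33 = 0.265858
  k=3: C(35,3)·0.07^3·0.93^32 = 0.220119
  k=4: C(35,4)·0.07^4·0.93^31 = 0.132545
1 − 0.905163 = 0.094837

0.0948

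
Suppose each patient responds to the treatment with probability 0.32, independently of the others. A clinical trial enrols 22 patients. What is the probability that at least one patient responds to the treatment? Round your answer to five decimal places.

0.99979

P(at least one) = 1 − P(none) = 1 − (1 − 0.32)^22
= 1 − 0.0002066 = 0.9997934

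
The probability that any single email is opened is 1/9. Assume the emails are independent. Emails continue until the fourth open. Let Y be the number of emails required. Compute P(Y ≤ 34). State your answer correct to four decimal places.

0.5314

Finishing within 34 emails ⇔ at least 4 successes in the first 34. With X ~ Binomial(34, 0.111111), P(Y ≤ 34) = 1 − P(X ≤ 3).
  k=0: C(34,0)·0.111111^0·0.888889^34 = 0.018231
  k=1: C(34,1)·0.111111^1·0.888889^33 = 0.077482
  k=2: C(34,2)·0.111111^2·0.888889^32 = 0.159807
  k=3: C(34,3)·0.111111^3·0.888889^31 = 0.213077
1 − 0.468598 = 0.531402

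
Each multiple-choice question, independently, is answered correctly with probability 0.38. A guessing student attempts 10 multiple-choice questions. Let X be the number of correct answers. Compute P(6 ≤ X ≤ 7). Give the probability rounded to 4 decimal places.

X ~ Binomial(10, 0.38); P(6 ≤ X ≤ 7) = Σ C(10,k) p^k (1−p)^(10−k) over k:
  k=6: C(10,6)·0.38^6·0.62^4 = 0.093430
  k=7: C(10,7)·0.38^7·0.62^3 = 0.032722
Total = 0.126152

0.1262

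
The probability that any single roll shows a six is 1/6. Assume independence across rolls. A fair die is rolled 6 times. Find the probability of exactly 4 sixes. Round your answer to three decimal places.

0.008

X ~ Binomial(n=6, p=0.166667).
P(X=4) = C(6,4) · p^4 · (1−p)^2
= 15 · 0.0007716 · 0.69444 = 0.00804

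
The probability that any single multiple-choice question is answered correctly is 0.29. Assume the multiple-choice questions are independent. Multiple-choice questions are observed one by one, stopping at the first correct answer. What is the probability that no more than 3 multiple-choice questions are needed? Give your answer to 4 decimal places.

Y = number of multiple-choice questions to the first success; geometric, p = 0.29.
P(Y ≤ 3) = 1 − (1−p)^3 = 1 − 0.357911 = 0.642089

0.6421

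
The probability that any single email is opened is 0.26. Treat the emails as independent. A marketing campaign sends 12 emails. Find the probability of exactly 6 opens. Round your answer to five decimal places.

0.04687

X ~ Binomial(n=12, p=0.26).
P(X=6) = C(12,6) · p^6 · (1−p)^6
= 924 · 0.00030892 · 0.16421 = 0.0468708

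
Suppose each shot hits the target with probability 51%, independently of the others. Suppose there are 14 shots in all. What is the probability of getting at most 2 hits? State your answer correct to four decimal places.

0.0053

X ~ Binomial(14, 0.51); P(X ≤ 2) = Σ C(14,k) p^k (1−p)^(14−k) over k:
  k=0: C(14,0)·0.51^0·0.49^14 = 0.000046
  k=1: C(14,1)·0.51^1·0.49^13 = 0.000670
  k=2: C(14,2)·0.51^2·0.49^12 = 0.004535
Total = 0.005251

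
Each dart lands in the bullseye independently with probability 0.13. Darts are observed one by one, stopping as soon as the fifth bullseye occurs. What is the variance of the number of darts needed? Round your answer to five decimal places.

Y = total darts until the fifth success; negative binomial with r=5, p=0.13.
Var(Y) = r(1−p)/p² = 5·0.87 / 0.13² = 257.3964497

257.39645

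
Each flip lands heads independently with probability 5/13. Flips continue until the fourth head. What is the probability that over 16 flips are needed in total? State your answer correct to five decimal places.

0.08231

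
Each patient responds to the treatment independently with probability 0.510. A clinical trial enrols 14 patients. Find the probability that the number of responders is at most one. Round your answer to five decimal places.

X ~ Binomial(14, 0.51); P(X ≤ 1) = Σ C(14,k) p^k (1−p)^(14−k) over k:
  k=0: C(14,0)·0.51^0·0.49^14 = 0.0000460
  k=1: C(14,1)·0.51^1·0.49^13 = 0.0006703
Total = 0.0007163

0.00072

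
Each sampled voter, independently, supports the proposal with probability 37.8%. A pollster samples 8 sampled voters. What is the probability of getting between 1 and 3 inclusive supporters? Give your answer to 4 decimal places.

0.6222

X ~ Binomial(8, 0.378); P(1 ≤ X ≤ 3) = Σ C(8,k) p^k (1−p)^(8−k) over k:
  k=1: C(8,1)·0.378^1·0.622^7 = 0.108922
  k=2: C(8,2)·0.378^2·0.622^6 = 0.231678
  k=3: C(8,3)·0.378^3·0.622^5 = 0.281589
Total = 0.622188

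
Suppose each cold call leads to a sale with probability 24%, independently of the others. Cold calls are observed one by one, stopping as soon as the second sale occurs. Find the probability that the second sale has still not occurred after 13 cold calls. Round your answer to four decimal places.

Needing more than 13 cold calls ⇔ fewer than 2 successes in the first 13. With X ~ Binomial(13, 0.24), P(Y > 13) = P(X ≤ 1).
  k=0: C(13,0)·0.24^0·0.76^13 = 0.028221
  k=1: C(13,1)·0.24^1·0.76^12 = 0.115856
P(X ≤ 1) = 0.144077

0.1441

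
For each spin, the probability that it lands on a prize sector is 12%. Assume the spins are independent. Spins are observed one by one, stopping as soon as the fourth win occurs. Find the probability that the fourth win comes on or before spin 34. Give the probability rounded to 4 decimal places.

0.5953

Finishing within 34 spins ⇔ at least 4 successes in the first 34. With X ~ Binomial(34, 0.12), P(Y ≤ 34) = 1 − P(X ≤ 3).
  k=0: C(34,0)·0.12^0·0.88^34 = 0.012954
  k=1: C(34,1)·0.12^1·0.88^33 = 0.060060
  k=2: C(34,2)·0.12^2·0.88^32 = 0.135136
  k=3: C(34,3)·0.12^3·0.88^31 = 0.196561
1 − 0.404712 = 0.595288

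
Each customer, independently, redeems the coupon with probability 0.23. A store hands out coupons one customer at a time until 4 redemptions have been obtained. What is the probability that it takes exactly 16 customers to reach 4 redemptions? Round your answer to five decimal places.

Y = trial on which the fourth success occurs; negative binomial, r=4, p=0.23.
P(Y=16) = C(15,3) · p^4 · (1−p)^12
= 455 · 0.0027984 · 0.04344 = 0.0553110

0.05531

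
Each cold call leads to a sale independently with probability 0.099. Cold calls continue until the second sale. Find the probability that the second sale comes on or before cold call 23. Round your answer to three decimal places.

0.679

Finishing within 23 cold calls ⇔ at least 2 successes in the first 23. With X ~ Binomial(23, 0.099), P(Y ≤ 23) = 1 − P(X ≤ 1).
  k=0: C(23,0)·0.099^0·0.901^23 = 0.09092
  k=1: C(23,1)·0.099^1·0.901^22 = 0.22978
1 − 0.32070 = 0.67930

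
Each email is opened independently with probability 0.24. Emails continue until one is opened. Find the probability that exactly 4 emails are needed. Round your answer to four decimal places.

0.1054

Geometric (trials to first success), p = 0.24.
P(Y = 4) = (1−p)^3 · p = 0.43898 · 0.24 = 0.105354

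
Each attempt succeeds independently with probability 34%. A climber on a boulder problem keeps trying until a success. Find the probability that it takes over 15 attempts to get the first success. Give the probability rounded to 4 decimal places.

0.0020

Y = number of attempts to the first success; geometric, p = 0.34.
P(Y > 15) = P(first 15 all fail) = (1−p)^15 = 0.001964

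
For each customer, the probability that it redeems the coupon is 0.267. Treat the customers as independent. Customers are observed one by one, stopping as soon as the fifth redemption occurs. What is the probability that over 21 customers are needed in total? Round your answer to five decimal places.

Needing more than 21 customers ⇔ fewer than 5 successes in the first 21. With X ~ Binomial(21, 0.267), P(Y > 21) = P(X ≤ 4).
  k=0: C(21,0)·0.267^0·0.733^21 = 0.0014695
  k=1: C(21,1)·0.267^1·0.733^20 = 0.0112411
  k=2: C(21,2)·0.267^2·0.733^19 = 0.0409466
  k=3: C(21,3)·0.267^3·0.733^18 = 0.0944620
  k=4: C(21,4)·0.267^4·0.733^17 = 0.1548377
P(X ≤ 4) = 0.3029569

0.30296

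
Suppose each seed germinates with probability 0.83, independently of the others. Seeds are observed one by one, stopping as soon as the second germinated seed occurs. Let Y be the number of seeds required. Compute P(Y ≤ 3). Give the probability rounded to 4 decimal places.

Finishing within 3 seeds ⇔ at least 2 successes in the first 3. With X ~ Binomial(3, 0.83), P(Y ≤ 3) = 1 − P(X ≤ 1).
  k=0: C(3,0)·0.83^0·0.17^3 = 0.004913
  k=1: C(3,1)·0.83^1·0.17^2 = 0.071961
1 − 0.076874 = 0.923126

0.9231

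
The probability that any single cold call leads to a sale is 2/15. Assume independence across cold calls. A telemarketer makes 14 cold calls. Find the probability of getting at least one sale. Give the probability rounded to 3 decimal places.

P(at least one) = 1 − P(none) = 1 − (1 − 0.133333)^14
= 1 − 0.13487 = 0.86513

0.865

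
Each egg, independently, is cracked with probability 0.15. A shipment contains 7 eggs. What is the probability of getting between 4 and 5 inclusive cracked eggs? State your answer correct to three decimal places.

0.012

X ~ Binomial(7, 0.15); P(4 ≤ X ≤ 5) = Σ C(7,k) p^k (1−p)^(7−k) over k:
  k=4: C(7,4)·0.15^4·0.85^3 = 0.01088
  k=5: C(7,5)·0.15^5·0.85^2 = 0.00115
Total = 0.01203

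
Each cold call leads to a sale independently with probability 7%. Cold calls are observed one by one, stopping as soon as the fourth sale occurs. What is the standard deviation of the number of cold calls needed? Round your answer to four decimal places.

27.5533

Y = total cold calls until the fourth success; negative binomial with r=4, p=0.07.
SD(Y) = √[r(1−p)/p²] = √(759.183673) = 27.553288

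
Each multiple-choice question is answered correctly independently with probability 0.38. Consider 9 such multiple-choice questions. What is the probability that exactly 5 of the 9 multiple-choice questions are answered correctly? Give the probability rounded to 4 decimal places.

0.1475

X ~ Binomial(n=9, p=0.38).
P(X=5) = C(9,5) · p^5 · (1−p)^4
= 126 · 0.0079235 · 0.14776 = 0.147521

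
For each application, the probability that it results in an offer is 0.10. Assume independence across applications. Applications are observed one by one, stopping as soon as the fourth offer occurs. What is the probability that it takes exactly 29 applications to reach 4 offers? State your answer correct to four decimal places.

0.0235

Y = trial on which the fourth success occurs; negative binomial, r=4, p=0.10.
P(Y=29) = C(28,3) · p^4 · (1−p)^25
= 3276 · 0.0001 · 0.07179 = 0.023518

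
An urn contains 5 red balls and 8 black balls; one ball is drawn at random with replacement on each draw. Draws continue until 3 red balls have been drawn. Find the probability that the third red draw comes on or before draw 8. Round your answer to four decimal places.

0.6516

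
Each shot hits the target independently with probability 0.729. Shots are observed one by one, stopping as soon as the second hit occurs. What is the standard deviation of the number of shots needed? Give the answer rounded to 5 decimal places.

Y = total shots until the second success; negative binomial with r=2, p=0.729.
SD(Y) = √[r(1−p)/p²] = √(1.0198686) = 1.0098854

1.00989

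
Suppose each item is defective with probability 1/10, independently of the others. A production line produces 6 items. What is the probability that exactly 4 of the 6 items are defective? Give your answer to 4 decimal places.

X ~ Binomial(n=6, p=0.10).
P(X=4) = C(6,4) · p^4 · (1−p)^2
= 15 · 0.0001 · 0.81 = 0.001215

0.0012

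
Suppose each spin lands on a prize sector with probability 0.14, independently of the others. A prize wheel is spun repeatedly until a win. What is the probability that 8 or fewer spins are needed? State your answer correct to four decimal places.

0.7008

Y = number of spins to the first success; geometric, p = 0.14.
P(Y ≤ 8) = 1 − (1−p)^8 = 1 − 0.299218 = 0.700782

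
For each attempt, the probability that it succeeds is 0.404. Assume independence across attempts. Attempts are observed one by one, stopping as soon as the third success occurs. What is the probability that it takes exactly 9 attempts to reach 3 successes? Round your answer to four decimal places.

0.0828

Y = trial on which the third success occurs; negative binomial, r=3, p=0.404.
P(Y=9) = C(8,2) · p^3 · (1−p)^6
= 28 · 0.065939 · 0.044821 = 0.082752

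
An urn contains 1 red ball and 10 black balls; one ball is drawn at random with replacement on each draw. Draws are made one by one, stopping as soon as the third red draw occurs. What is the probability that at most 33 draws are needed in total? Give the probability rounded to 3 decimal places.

0.588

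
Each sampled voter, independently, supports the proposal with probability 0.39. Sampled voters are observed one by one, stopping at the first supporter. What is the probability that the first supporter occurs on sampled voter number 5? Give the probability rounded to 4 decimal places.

0.0540

Geometric (trials to first success), p = 0.39.
P(Y = 5) = (1−p)^4 · p = 0.13846 · 0.39 = 0.053999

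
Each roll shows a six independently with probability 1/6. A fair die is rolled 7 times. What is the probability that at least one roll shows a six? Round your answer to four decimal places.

P(at least one) = 1 − P(none) = 1 − (1 − 0.166667)^7
= 1 − 0.279082 = 0.720918

0.7209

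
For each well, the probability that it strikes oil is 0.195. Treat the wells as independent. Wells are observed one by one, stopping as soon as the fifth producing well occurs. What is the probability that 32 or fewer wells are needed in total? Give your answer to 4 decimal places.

0.7755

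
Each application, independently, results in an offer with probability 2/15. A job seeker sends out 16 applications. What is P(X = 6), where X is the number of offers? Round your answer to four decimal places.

X ~ Binomial(n=16, p=0.133333).
P(X=6) = C(16,6) · p^6 · (1−p)^10
= 8008 · 5.6187e-06 · 0.23907 = 0.010757

0.0108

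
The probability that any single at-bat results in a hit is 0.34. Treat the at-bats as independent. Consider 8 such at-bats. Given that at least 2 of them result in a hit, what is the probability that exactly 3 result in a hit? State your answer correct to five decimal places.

X ~ Binomial(8, 0.34). Want P(X=3 | X≥2) = P(X=3) / P(X≥2).
P(X=3) = C(8,3)·0.34^3·0.66^5 = 0.2756414
P(X≥2) = 1 − 0.0360041 − 0.1483804 = 0.8156156
Ratio = 0.2756414 / 0.8156156 = 0.3379551

0.33796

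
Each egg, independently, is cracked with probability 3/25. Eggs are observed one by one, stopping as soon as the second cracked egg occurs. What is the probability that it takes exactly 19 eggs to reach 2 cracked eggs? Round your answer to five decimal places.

0.02950

Y = trial on which the second success occurs; negative binomial, r=2, p=0.12.
P(Y=19) = C(18,1) · p^2 · (1−p)^17
= 18 · 0.0144 · 0.11382 = 0.0295013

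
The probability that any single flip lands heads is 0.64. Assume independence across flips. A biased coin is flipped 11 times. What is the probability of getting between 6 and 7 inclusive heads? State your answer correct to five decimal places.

X ~ Binomial(11, 0.64); P(6 ≤ X ≤ 7) = Σ C(11,k) p^k (1−p)^(11−k) over k:
  k=6: C(11,6)·0.64^6·0.36^5 = 0.1919704
  k=7: C(11,7)·0.64^7·0.36^4 = 0.2437720
Total = 0.4357424

0.43574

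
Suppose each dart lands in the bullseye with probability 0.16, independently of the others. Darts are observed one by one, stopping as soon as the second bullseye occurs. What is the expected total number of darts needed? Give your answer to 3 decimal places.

12.500

Y = total darts until the second success; negative binomial with r=2, p=0.16.
E[Y] = r / p = 2 / 0.16 = 12.50000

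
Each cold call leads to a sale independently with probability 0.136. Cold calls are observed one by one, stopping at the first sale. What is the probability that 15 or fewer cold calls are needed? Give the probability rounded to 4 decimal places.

0.8884

Y = number of cold calls to the first success; geometric, p = 0.136.
P(Y ≤ 15) = 1 − (1−p)^15 = 1 − 0.111611 = 0.888389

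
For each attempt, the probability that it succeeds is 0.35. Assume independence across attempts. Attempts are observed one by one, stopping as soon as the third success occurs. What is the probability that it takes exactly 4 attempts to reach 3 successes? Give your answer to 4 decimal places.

0.0836

Y = trial on which the third success occurs; negative binomial, r=3, p=0.35.
P(Y=4) = C(3,2) · p^3 · (1−p)^1
= 3 · 0.042875 · 0.65 = 0.083606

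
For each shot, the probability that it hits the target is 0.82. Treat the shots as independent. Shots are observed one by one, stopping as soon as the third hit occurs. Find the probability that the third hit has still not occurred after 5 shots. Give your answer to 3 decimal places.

Needing more than 5 shots ⇔ fewer than 3 successes in the first 5. With X ~ Binomial(5, 0.82), P(Y > 5) = P(X ≤ 2).
  k=0: C(5,0)·0.82^0·0.18^5 = 0.00019
  k=1: C(5,1)·0.82^1·0.18^4 = 0.00430
  k=2: C(5,2)·0.82^2·0.18^3 = 0.03921
P(X ≤ 2) = 0.04371

0.044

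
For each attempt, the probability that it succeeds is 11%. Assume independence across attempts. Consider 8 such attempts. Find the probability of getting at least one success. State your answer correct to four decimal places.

0.6063

P(at least one) = 1 − P(none) = 1 − (1 − 0.11)^8
= 1 − 0.393659 = 0.606341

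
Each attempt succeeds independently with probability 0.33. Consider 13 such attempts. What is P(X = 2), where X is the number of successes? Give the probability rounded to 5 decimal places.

X ~ Binomial(n=13, p=0.33).
P(X=2) = C(13,2) · p^2 · (1−p)^11
= 78 · 0.1089 · 0.012213 = 0.1037398

0.10374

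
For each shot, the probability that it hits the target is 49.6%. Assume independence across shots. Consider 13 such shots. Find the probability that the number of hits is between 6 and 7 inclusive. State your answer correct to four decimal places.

0.4188

X ~ Binomial(13, 0.496); P(6 ≤ X ≤ 7) = Σ C(13,k) p^k (1−p)^(13−k) over k:
  k=6: C(13,6)·0.496^6·0.504^7 = 0.211067
  k=7: C(13,7)·0.496^7·0.504^6 = 0.207717
Total = 0.418784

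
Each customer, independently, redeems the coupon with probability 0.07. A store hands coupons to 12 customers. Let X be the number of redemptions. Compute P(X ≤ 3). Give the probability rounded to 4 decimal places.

X ~ Binomial(12, 0.07); P(X ≤ 3) = Σ C(12,k) p^k (1−p)^(12−k) over k:
  k=0: C(12,0)·0.07^0·0.93^12 = 0.418596
  k=1: C(12,1)·0.07^1·0.93^11 = 0.378087
  k=2: C(12,2)·0.07^2·0.93^10 = 0.156520
  k=3: C(12,3)·0.07^3·0.93^9 = 0.039270
Total = 0.992473

0.9925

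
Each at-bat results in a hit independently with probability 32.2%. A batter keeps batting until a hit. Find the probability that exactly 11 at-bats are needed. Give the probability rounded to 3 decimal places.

0.007

Geometric (trials to first success), p = 0.322.
P(Y = 11) = (1−p)^10 · p = 0.020526 · 0.322 = 0.00661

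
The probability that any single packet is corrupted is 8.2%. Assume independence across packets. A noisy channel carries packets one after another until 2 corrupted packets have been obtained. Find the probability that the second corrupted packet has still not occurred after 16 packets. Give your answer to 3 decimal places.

0.618

Needing more than 16 packets ⇔ fewer than 2 successes in the first 16. With X ~ Binomial(16, 0.082), P(Y > 16) = P(X ≤ 1).
  k=0: C(16,0)·0.082^0·0.918^16 = 0.25438
  k=1: C(16,1)·0.082^1·0.918^15 = 0.36356
P(X ≤ 1) = 0.61794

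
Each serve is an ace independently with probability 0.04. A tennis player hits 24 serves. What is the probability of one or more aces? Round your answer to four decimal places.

P(at least one) = 1 − P(none) = 1 − (1 − 0.04)^24
= 1 − 0.375413 = 0.624587

0.6246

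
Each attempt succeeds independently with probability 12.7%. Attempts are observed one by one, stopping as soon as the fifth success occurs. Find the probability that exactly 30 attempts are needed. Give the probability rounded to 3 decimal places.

0.026

Y = trial on which the fifth success occurs; negative binomial, r=5, p=0.127.
P(Y=30) = C(29,4) · p^5 · (1−p)^25
= 23751 · 3.3038e-05 · 0.033524 = 0.02631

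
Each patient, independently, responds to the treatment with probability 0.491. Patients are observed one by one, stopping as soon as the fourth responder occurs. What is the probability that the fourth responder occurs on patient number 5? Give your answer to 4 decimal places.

0.1183

Y = trial on which the fourth success occurs; negative binomial, r=4, p=0.491.
P(Y=5) = C(4,3) · p^4 · (1−p)^1
= 4 · 0.05812 · 0.509 = 0.118332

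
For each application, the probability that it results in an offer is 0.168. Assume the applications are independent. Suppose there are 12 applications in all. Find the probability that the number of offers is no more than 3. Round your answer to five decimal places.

X ~ Binomial(12, 0.168); P(X ≤ 3) = Σ C(12,k) p^k (1−p)^(12−k) over k:
  k=0: C(12,0)·0.168^0·0.832^12 = 0.1100221
  k=1: C(12,1)·0.168^1·0.832^11 = 0.2665920
  k=2: C(12,2)·0.168^2·0.832^10 = 0.2960709
  k=3: C(12,3)·0.168^3·0.832^9 = 0.1992785
Total = 0.8719635

0.87196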